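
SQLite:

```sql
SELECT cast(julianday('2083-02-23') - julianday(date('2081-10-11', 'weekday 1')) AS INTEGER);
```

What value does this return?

`weekday 1` advances to the next Monday; 2081-10-11 is a Saturday, so it moves forward to 2081-10-13.
18 days remain in October 2081 after the 13th (31 − 13).
Full months from November 2081 through January 2083 contribute their day counts.
Then 23 days into February 2083.
Total: 18 + 30 + 31 + 31 + 28 + 31 + 30 + 31 + 30 + 31 + 31 + 30 + 31 + 30 + 31 + 31 + 23 = 498.

498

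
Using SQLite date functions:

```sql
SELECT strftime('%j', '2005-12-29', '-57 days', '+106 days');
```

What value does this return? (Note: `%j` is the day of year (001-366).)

047

First apply '-57 days', '+106 days': 2005-12-29 → 2006-02-16.
Day-of-year for 2006-02-16: days since 2006-01-01 inclusive = 47, zero-padded to 047.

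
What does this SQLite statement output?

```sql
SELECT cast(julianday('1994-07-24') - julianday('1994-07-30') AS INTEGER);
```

-6

Both dates are in July 1994: 30 − 24 = 6.
The subtraction is earlier − later, so the result is −6 → -6.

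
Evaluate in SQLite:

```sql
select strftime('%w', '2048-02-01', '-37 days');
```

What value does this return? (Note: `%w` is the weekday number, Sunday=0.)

4

First apply '-37 days': 2048-02-01 → 2047-12-26.
2047-12-26 is a Thursday; with Sunday=0 that is 4.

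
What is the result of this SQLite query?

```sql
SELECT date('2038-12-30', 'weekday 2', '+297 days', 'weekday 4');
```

2039-11-03

`weekday 2` advances to the next Tuesday; 2038-12-30 is a Thursday, so it moves forward to 2039-01-04.
Applying '+297 days' to 2039-01-04: counting 297 days forward gives 2039-10-28.
`weekday 4` advances to the next Thursday; 2039-10-28 is a Friday, so it moves forward to 2039-11-03.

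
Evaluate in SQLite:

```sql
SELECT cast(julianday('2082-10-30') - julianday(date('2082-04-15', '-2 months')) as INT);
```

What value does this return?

Adding -2 months to 2082-04-15 gives 2082-02-15.
13 days remain in February 2082 after the 15th (28 − 15).
Full months from March 2082 through September 2082 contribute their day counts.
Then 30 days into October 2082.
Total: 13 + 31 + 30 + 31 + 30 + 31 + 31 + 30 + 30 = 257.

257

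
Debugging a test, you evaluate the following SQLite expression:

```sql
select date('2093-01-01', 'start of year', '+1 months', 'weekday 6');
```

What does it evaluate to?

`start of year` rewinds 2093-01-01 to 2093-01-01.
Adding +1 month to 2093-01-01 gives 2093-02-01.
`weekday 6` advances to the next Saturday; 2093-02-01 is a Sunday, so it moves forward to 2093-02-07.

2093-02-07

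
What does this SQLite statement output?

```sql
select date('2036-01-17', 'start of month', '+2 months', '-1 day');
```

2036-02-29

`start of month` rewinds 2036-01-17 to 2036-01-01.
Adding +2 months to 2036-01-01 gives 2036-03-01.
Going back 1 day from 2036-03-01 reaches 2036-02-29 (last day of February, 29 days).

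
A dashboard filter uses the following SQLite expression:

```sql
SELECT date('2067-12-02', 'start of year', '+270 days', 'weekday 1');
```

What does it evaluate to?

2067-10-03

`start of year` rewinds 2067-12-02 to 2067-01-01.
Applying '+270 days' to 2067-01-01: counting 270 days forward gives 2067-09-28.
`weekday 1` advances to the next Monday; 2067-09-28 is a Wednesday, so it moves forward to 2067-10-03.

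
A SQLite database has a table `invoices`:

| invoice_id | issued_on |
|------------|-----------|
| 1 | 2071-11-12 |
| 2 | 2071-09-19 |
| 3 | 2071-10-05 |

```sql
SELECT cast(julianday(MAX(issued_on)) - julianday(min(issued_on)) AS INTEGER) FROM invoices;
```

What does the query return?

MIN = 2071-09-19, MAX = 2071-11-12.
11 days remain in September 2071 after the 19th (30 − 19).
October 2071: 31 days.
Then 12 days into November 2071.
Total: 11 + 31 + 12 = 54.

54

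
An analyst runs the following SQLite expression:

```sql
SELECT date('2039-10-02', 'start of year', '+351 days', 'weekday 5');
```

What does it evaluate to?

2039-12-23

`start of year` rewinds 2039-10-02 to 2039-01-01.
Applying '+351 days' to 2039-01-01: counting 351 days forward gives 2039-12-18.
`weekday 5` advances to the next Friday; 2039-12-18 is a Sunday, so it moves forward to 2039-12-23.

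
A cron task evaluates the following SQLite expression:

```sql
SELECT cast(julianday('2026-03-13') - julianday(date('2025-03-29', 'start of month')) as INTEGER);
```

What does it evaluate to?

377

`start of month` rewinds 2025-03-29 to 2025-03-01.
30 days remain in March 2025 after the 1st (31 − 1).
Full months from April 2025 through February 2026 contribute their day counts.
Then 13 days into March 2026.
Total: 30 + 30 + 31 + 30 + 31 + 31 + 30 + 31 + 30 + 31 + 31 + 28 + 13 = 377.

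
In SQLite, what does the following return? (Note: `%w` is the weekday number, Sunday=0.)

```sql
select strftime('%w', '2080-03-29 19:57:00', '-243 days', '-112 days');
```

First apply '-243 days', '-112 days': 2080-03-29 19:57:00 → 2079-04-09 19:57:00.
2079-04-09 is a Sunday; with Sunday=0 that is 0.

0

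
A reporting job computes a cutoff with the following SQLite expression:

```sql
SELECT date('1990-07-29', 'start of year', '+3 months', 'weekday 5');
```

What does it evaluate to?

1990-04-06

`start of year` rewinds 1990-07-29 to 1990-01-01.
Adding +3 months to 1990-01-01 gives 1990-04-01.
`weekday 5` advances to the next Friday; 1990-04-01 is a Sunday, so it moves forward to 1990-04-06.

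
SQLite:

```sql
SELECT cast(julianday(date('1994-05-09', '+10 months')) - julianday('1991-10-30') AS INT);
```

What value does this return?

1226

Adding +10 months to 1994-05-09 gives 1995-03-09.
1 day remains in October 1991 after the 30th (31 − 30).
Full months from November 1991 through February 1995 contribute their day counts.
Then 9 days into March 1995.
Total: 1 + 30 + 31 + 31 + 29 + 31 + 30 + 31 + 30 + 31 + 31 + 30 + 31 + 30 + 31 + 31 + 28 + 31 + 30 + 31 + 30 + 31 + 31 + 30 + 31 + 30 + 31 + 31 + 28 + 31 + 30 + 31 + 30 + 31 + 31 + 30 + 31 + 30 + 31 + 31 + 28 + 9 = 1226.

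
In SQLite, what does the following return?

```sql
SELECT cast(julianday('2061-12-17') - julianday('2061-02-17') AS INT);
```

11 days remain in February 2061 after the 17th (28 − 17).
Full months from March 2061 through November 2061 contribute their day counts.
Then 17 days into December 2061.
Total: 11 + 31 + 30 + 31 + 30 + 31 + 31 + 30 + 31 + 30 + 17 = 303.

303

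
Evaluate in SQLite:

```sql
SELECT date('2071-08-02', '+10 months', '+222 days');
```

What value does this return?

2073-01-10

Adding +10 months to 2071-08-02 gives 2072-06-02.
Applying '+222 days' to 2072-06-02: counting 222 days forward gives 2073-01-10.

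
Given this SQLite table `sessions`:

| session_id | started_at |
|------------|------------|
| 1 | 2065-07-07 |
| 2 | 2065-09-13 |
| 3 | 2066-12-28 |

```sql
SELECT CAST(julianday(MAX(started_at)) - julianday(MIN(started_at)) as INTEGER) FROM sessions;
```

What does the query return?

539

MIN = 2065-07-07, MAX = 2066-12-28.
24 days remain in July 2065 after the 7th (31 − 7).
Full months from August 2065 through November 2066 contribute their day counts.
Then 28 days into December 2066.
Total: 24 + 31 + 30 + 31 + 30 + 31 + 31 + 28 + 31 + 30 + 31 + 30 + 31 + 31 + 30 + 31 + 30 + 28 = 539.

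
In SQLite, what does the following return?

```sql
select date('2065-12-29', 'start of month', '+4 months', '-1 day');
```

2066-03-31

`start of month` rewinds 2065-12-29 to 2065-12-01.
Adding +4 months to 2065-12-01 gives 2066-04-01.
Going back 1 day from 2066-04-01 reaches 2066-03-31 (last day of March, 31 days).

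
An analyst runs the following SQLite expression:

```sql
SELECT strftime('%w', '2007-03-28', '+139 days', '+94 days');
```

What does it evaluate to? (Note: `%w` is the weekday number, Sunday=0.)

First apply '+139 days', '+94 days': 2007-03-28 → 2007-11-16.
2007-11-16 is a Friday; with Sunday=0 that is 5.

5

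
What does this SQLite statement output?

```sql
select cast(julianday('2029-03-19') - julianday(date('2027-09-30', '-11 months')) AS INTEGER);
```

Adding -11 months to 2027-09-30 gives 2026-10-30.
1 day remains in October 2026 after the 30th (31 − 30).
Full months from November 2026 through February 2029 contribute their day counts.
Then 19 days into March 2029.
Total: 1 + 30 + 31 + 31 + 28 + 31 + 30 + 31 + 30 + 31 + 31 + 30 + 31 + 30 + 31 + 31 + 29 + 31 + 30 + 31 + 30 + 31 + 31 + 30 + 31 + 30 + 31 + 31 + 28 + 19 = 871.

871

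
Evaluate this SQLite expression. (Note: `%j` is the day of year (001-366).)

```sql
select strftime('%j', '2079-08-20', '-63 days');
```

First apply '-63 days': 2079-08-20 → 2079-06-18.
Day-of-year for 2079-06-18: days since 2079-01-01 inclusive = 169, zero-padded to 169.

169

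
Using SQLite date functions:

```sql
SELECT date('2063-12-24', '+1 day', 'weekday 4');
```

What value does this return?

2063-12-27

Advancing 1 more day within December lands on 2063-12-25.
`weekday 4` advances to the next Thursday; 2063-12-25 is a Tuesday, so it moves forward to 2063-12-27.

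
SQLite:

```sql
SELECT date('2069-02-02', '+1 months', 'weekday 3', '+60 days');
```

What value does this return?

2069-05-05

Adding +1 month to 2069-02-02 gives 2069-03-02.
`weekday 3` advances to the next Wednesday; 2069-03-02 is a Saturday, so it moves forward to 2069-03-06.
Applying '+60 days' to 2069-03-06: counting 60 days forward gives 2069-05-05.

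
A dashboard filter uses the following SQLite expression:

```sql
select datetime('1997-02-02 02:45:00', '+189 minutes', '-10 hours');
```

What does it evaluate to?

1997-02-01 19:54:00

189 minutes = 3h 9m; +189 minutes from 1997-02-02 02:45:00 is 1997-02-02 05:54:00.
-10 hours from 1997-02-02 05:54:00 is 1997-02-01 19:54:00 (crosses midnight).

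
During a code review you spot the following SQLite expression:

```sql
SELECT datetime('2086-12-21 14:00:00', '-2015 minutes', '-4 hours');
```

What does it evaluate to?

2086-12-20 00:25:00

2015 minutes = 33h 35m; -2015 minutes from 2086-12-21 14:00:00 is 2086-12-20 04:25:00 (crosses midnight).
-4 hours from 2086-12-20 04:25:00 is 2086-12-20 00:25:00.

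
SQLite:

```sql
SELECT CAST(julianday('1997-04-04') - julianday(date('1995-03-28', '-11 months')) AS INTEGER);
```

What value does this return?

Adding -11 months to 1995-03-28 gives 1994-04-28.
2 days remain in April 1994 after the 28th (30 − 28).
Full months from May 1994 through March 1997 contribute their day counts.
Then 4 days into April 1997.
Total: 2 + 31 + 30 + 31 + 31 + 30 + 31 + 30 + 31 + 31 + 28 + 31 + 30 + 31 + 30 + 31 + 31 + 30 + 31 + 30 + 31 + 31 + 29 + 31 + 30 + 31 + 30 + 31 + 31 + 30 + 31 + 30 + 31 + 31 + 28 + 31 + 4 = 1072.

1072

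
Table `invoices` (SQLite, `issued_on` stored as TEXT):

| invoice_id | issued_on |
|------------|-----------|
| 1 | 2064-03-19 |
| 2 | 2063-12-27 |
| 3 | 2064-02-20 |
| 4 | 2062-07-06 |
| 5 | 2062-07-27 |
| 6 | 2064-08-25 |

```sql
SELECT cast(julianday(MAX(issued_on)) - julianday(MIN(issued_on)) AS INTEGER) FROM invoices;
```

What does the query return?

MIN = 2062-07-06, MAX = 2064-08-25.
25 days remain in July 2062 after the 6th (31 − 6).
Full months from August 2062 through July 2064 contribute their day counts.
Then 25 days into August 2064.
Total: 25 + 31 + 30 + 31 + 30 + 31 + 31 + 28 + 31 + 30 + 31 + 30 + 31 + 31 + 30 + 31 + 30 + 31 + 31 + 29 + 31 + 30 + 31 + 30 + 31 + 25 = 781.

781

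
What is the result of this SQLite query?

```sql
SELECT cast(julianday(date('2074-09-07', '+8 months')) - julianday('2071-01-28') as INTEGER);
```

1560

Adding +8 months to 2074-09-07 gives 2075-05-07.
3 days remain in January 2071 after the 28th (31 − 28).
Full months from February 2071 through April 2075 contribute their day counts.
Then 7 days into May 2075.
Total: 3 + 28 + 31 + 30 + 31 + 30 + 31 + 31 + 30 + 31 + 30 + 31 + 31 + 29 + 31 + 30 + 31 + 30 + 31 + 31 + 30 + 31 + 30 + 31 + 31 + 28 + 31 + 30 + 31 + 30 + 31 + 31 + 30 + 31 + 30 + 31 + 31 + 28 + 31 + 30 + 31 + 30 + 31 + 31 + 30 + 31 + 30 + 31 + 31 + 28 + 31 + 30 + 7 = 1560.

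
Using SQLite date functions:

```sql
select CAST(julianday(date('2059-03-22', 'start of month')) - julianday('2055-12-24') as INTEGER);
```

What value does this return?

`start of month` rewinds 2059-03-22 to 2059-03-01.
7 days remain in December 2055 after the 24th (31 − 24).
Full months from January 2056 through February 2059 contribute their day counts.
Then 1 day into March 2059.
Total: 7 + 31 + 29 + 31 + 30 + 31 + 30 + 31 + 31 + 30 + 31 + 30 + 31 + 31 + 28 + 31 + 30 + 31 + 30 + 31 + 31 + 30 + 31 + 30 + 31 + 31 + 28 + 31 + 30 + 31 + 30 + 31 + 31 + 30 + 31 + 30 + 31 + 31 + 28 + 1 = 1163.

1163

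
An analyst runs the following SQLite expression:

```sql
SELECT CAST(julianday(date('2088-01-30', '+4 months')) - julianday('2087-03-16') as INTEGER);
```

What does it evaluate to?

Adding +4 months to 2088-01-30 gives 2088-05-30.
15 days remain in March 2087 after the 16th (31 − 16).
Full months from April 2087 through April 2088 contribute their day counts.
Then 30 days into May 2088.
Total: 15 + 30 + 31 + 30 + 31 + 31 + 30 + 31 + 30 + 31 + 31 + 29 + 31 + 30 + 30 = 441.

441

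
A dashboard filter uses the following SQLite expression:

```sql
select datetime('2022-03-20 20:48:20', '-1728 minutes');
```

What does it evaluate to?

1728 minutes = 28h 48m; -1728 minutes from 2022-03-20 20:48:20 is 2022-03-19 16:00:20 (crosses midnight).

2022-03-19 16:00:20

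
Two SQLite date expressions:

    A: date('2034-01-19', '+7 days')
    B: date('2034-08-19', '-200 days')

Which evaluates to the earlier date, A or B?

A

A = 2034-01-26.
B = 2034-01-31.
A is earlier.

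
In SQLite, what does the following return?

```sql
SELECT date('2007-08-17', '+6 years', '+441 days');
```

2014-11-01

Adding +6 years to 2007-08-17 gives 2013-08-17.
Applying '+441 days' to 2013-08-17: counting 441 days forward gives 2014-11-01.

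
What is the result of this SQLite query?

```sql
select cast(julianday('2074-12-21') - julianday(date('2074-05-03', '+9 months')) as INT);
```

-44

Adding +9 months to 2074-05-03 gives 2075-02-03.
10 days remain in December 2074 after the 21st (31 − 21).
January 2075: 31 days.
Then 3 days into February 2075.
Total: 10 + 31 + 3 = 44.
The subtraction is earlier − later, so the result is −44 → -44.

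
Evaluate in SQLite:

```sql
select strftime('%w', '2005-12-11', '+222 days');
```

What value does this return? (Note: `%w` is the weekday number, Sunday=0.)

First apply '+222 days': 2005-12-11 → 2006-07-21.
2006-07-21 is a Friday; with Sunday=0 that is 5.

5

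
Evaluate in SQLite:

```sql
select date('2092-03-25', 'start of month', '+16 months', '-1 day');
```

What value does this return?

2093-06-30

`start of month` rewinds 2092-03-25 to 2092-03-01.
Adding +16 months to 2092-03-01 gives 2093-07-01.
Going back 1 day from 2093-07-01 reaches 2093-06-30 (last day of June, 30 days).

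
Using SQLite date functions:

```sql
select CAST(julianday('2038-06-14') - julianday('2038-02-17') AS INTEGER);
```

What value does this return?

117

11 days remain in February 2038 after the 17th (28 − 17).
March 2038: 31 days.
April 2038: 30 days.
May 2038: 31 days.
Then 14 days into June 2038.
Total: 11 + 31 + 30 + 31 + 14 = 117.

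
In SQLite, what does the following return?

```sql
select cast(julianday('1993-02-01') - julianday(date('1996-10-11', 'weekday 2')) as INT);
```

-1352

`weekday 2` advances to the next Tuesday; 1996-10-11 is a Friday, so it moves forward to 1996-10-15.
27 days remain in February 1993 after the 1st (28 − 1).
Full months from March 1993 through September 1996 contribute their day counts.
Then 15 days into October 1996.
Total: 27 + 31 + 30 + 31 + 30 + 31 + 31 + 30 + 31 + 30 + 31 + 31 + 28 + 31 + 30 + 31 + 30 + 31 + 31 + 30 + 31 + 30 + 31 + 31 + 28 + 31 + 30 + 31 + 30 + 31 + 31 + 30 + 31 + 30 + 31 + 31 + 29 + 31 + 30 + 31 + 30 + 31 + 31 + 30 + 15 = 1352.
The subtraction is earlier − later, so the result is −1352 → -1352.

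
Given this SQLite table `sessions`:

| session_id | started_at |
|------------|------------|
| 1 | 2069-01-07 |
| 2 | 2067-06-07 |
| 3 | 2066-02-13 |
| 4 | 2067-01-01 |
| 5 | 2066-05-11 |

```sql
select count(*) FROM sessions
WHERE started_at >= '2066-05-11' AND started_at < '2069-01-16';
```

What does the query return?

Rows in [2066-05-11, 2069-01-16): 2069-01-07, 2067-06-07, 2067-01-01, 2066-05-11 → 4 rows.

4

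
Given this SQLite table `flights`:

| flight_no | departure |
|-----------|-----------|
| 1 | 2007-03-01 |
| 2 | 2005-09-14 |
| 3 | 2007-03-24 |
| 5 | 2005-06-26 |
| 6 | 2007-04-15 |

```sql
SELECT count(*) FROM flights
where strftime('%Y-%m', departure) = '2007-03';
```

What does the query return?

Rows with year-month 2007-03: 2007-03-01, 2007-03-24 → 2.

2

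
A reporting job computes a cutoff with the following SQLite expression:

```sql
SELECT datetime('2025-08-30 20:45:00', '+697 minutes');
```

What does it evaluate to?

697 minutes = 11h 37m; +697 minutes from 2025-08-30 20:45:00 is 2025-08-31 08:22:00 (crosses midnight).

2025-08-31 08:22:00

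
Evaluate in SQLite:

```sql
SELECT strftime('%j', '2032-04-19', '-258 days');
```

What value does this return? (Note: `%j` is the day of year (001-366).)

217

First apply '-258 days': 2032-04-19 → 2031-08-05.
Day-of-year for 2031-08-05: days since 2031-01-01 inclusive = 217, zero-padded to 217.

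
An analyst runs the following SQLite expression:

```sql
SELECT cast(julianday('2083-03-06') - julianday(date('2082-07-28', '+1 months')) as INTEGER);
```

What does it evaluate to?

190

Adding +1 month to 2082-07-28 gives 2082-08-28.
3 days remain in August 2082 after the 28th (31 − 28).
Full months from September 2082 through February 2083 contribute their day counts.
Then 6 days into March 2083.
Total: 3 + 30 + 31 + 30 + 31 + 31 + 28 + 6 = 190.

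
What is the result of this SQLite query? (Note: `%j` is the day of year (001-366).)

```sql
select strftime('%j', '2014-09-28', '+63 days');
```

334

First apply '+63 days': 2014-09-28 → 2014-11-30.
Day-of-year for 2014-11-30: days since 2014-01-01 inclusive = 334, zero-padded to 334.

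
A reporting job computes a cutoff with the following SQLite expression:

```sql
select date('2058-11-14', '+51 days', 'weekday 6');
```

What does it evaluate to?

2059-01-04

Applying '+51 days' to 2058-11-14: counting 51 days forward gives 2059-01-04.
`weekday 6` advances to the next Saturday; 2059-01-04 is already a Saturday, so it stays at 2059-01-04.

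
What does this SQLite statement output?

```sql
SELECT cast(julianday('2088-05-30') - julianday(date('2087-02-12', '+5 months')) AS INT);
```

323

Adding +5 months to 2087-02-12 gives 2087-07-12.
19 days remain in July 2087 after the 12th (31 − 12).
Full months from August 2087 through April 2088 contribute their day counts.
Then 30 days into May 2088.
Total: 19 + 31 + 30 + 31 + 30 + 31 + 31 + 29 + 31 + 30 + 30 = 323.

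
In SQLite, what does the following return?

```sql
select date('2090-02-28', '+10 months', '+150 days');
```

2091-05-27

Adding +10 months to 2090-02-28 gives 2090-12-28.
Applying '+150 days' to 2090-12-28: counting 150 days forward gives 2091-05-27.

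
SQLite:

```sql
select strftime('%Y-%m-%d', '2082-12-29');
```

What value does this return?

2082-12-29

`%Y-%m-%d` extracts the ISO date: 2082-12-29.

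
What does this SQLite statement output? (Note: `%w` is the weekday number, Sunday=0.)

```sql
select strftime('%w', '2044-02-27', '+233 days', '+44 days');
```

First apply '+233 days', '+44 days': 2044-02-27 → 2044-11-30.
2044-11-30 is a Wednesday; with Sunday=0 that is 3.

3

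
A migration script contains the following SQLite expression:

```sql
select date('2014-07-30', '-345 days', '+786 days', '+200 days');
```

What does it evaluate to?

2016-05-01

Applying '-345 days' to 2014-07-30: counting 345 days back gives 2013-08-19.
Applying '+786 days' to 2013-08-19: counting 786 days forward gives 2015-10-14.
Applying '+200 days' to 2015-10-14: counting 200 days forward gives 2016-05-01.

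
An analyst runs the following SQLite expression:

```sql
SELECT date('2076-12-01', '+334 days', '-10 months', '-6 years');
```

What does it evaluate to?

Applying '+334 days' to 2076-12-01: counting 334 days forward gives 2077-10-31.
Adding -10 months to 2077-10-31 gives 2076-12-31.
Adding -6 years to 2076-12-31 gives 2070-12-31.

2070-12-31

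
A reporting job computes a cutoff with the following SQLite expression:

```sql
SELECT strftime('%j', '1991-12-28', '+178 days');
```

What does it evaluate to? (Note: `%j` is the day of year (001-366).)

175

First apply '+178 days': 1991-12-28 → 1992-06-23.
Day-of-year for 1992-06-23: days since 1992-01-01 inclusive = 175, zero-padded to 175.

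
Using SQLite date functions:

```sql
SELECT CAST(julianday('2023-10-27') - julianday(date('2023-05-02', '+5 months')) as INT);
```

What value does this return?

Adding +5 months to 2023-05-02 gives 2023-10-02.
Both dates are in October 2023: 27 − 2 = 25.

25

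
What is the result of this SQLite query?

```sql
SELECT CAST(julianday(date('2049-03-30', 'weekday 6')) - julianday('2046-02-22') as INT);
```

`weekday 6` advances to the next Saturday; 2049-03-30 is a Tuesday, so it moves forward to 2049-04-03.
6 days remain in February 2046 after the 22nd (28 − 22).
Full months from March 2046 through March 2049 contribute their day counts.
Then 3 days into April 2049.
Total: 6 + 31 + 30 + 31 + 30 + 31 + 31 + 30 + 31 + 30 + 31 + 31 + 28 + 31 + 30 + 31 + 30 + 31 + 31 + 30 + 31 + 30 + 31 + 31 + 29 + 31 + 30 + 31 + 30 + 31 + 31 + 30 + 31 + 30 + 31 + 31 + 28 + 31 + 3 = 1136.

1136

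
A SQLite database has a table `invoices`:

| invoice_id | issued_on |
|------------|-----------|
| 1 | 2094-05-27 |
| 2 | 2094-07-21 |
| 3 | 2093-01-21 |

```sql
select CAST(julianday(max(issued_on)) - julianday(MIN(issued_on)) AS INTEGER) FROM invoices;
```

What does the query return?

546

MIN = 2093-01-21, MAX = 2094-07-21.
10 days remain in January 2093 after the 21st (31 − 21).
Full months from February 2093 through June 2094 contribute their day counts.
Then 21 days into July 2094.
Total: 10 + 28 + 31 + 30 + 31 + 30 + 31 + 31 + 30 + 31 + 30 + 31 + 31 + 28 + 31 + 30 + 31 + 30 + 21 = 546.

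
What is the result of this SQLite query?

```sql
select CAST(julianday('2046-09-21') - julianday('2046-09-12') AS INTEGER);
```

9

Both dates are in September 2046: 21 − 12 = 9.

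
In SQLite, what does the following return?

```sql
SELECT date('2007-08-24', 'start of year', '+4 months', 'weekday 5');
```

2007-05-04

`start of year` rewinds 2007-08-24 to 2007-01-01.
Adding +4 months to 2007-01-01 gives 2007-05-01.
`weekday 5` advances to the next Friday; 2007-05-01 is a Tuesday, so it moves forward to 2007-05-04.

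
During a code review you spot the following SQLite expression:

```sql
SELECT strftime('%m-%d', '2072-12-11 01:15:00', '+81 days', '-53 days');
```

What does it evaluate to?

01-08

First apply '+81 days', '-53 days': 2072-12-11 01:15:00 → 2073-01-08 01:15:00.
`%m-%d` extracts the month-day: 01-08.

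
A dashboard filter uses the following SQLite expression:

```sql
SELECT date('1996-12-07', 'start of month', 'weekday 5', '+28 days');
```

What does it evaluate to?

1997-01-03

`start of month` rewinds 1996-12-07 to 1996-12-01.
`weekday 5` advances to the next Friday; 1996-12-01 is a Sunday, so it moves forward to 1996-12-06.
December 1996 has 31 days; 25 remain after the 6th, so 26 days reach 1997-01-01.
Advancing 2 more days within January lands on 1997-01-03.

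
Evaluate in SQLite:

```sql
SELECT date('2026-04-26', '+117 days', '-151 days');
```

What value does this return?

2026-03-23

Applying '+117 days' to 2026-04-26: counting 117 days forward gives 2026-08-21.
Applying '-151 days' to 2026-08-21: counting 151 days back gives 2026-03-23.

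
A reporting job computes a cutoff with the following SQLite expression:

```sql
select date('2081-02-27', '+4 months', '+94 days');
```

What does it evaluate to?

2081-09-29

Adding +4 months to 2081-02-27 gives 2081-06-27.
Applying '+94 days' to 2081-06-27: counting 94 days forward gives 2081-09-29.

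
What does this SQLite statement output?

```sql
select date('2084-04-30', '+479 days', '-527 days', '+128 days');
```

2084-07-19

Applying '+479 days' to 2084-04-30: counting 479 days forward gives 2085-08-22.
Applying '-527 days' to 2085-08-22: counting 527 days back gives 2084-03-13.
Applying '+128 days' to 2084-03-13: counting 128 days forward gives 2084-07-19.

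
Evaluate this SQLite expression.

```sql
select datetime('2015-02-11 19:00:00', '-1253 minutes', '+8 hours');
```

2015-02-11 06:07:00

1253 minutes = 20h 53m; -1253 minutes from 2015-02-11 19:00:00 is 2015-02-10 22:07:00 (crosses midnight).
+8 hours from 2015-02-10 22:07:00 is 2015-02-11 06:07:00 (crosses midnight).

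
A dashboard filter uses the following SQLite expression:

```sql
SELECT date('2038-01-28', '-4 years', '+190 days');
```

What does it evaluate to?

2034-08-06

Adding -4 years to 2038-01-28 gives 2034-01-28.
Applying '+190 days' to 2034-01-28: counting 190 days forward gives 2034-08-06.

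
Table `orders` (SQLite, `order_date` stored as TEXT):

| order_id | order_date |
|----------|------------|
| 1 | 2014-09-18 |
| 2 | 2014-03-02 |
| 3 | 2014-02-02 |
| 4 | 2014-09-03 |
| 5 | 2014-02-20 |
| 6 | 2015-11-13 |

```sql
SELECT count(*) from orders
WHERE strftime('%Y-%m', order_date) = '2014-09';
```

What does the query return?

2

Rows with year-month 2014-09: 2014-09-18, 2014-09-03 → 2.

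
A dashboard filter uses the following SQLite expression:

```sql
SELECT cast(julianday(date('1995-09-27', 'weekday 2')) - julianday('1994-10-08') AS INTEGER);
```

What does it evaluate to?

`weekday 2` advances to the next Tuesday; 1995-09-27 is a Wednesday, so it moves forward to 1995-10-03.
23 days remain in October 1994 after the 8th (31 − 8).
Full months from November 1994 through September 1995 contribute their day counts.
Then 3 days into October 1995.
Total: 23 + 30 + 31 + 31 + 28 + 31 + 30 + 31 + 30 + 31 + 31 + 30 + 3 = 360.

360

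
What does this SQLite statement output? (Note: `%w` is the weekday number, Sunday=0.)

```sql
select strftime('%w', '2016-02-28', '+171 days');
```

First apply '+171 days': 2016-02-28 → 2016-08-17.
2016-08-17 is a Wednesday; with Sunday=0 that is 3.

3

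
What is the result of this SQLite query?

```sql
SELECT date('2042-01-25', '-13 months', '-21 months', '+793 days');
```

2041-05-26

Adding -13 months to 2042-01-25 gives 2040-12-25.
Adding -21 months to 2040-12-25 gives 2039-03-25.
Applying '+793 days' to 2039-03-25: counting 793 days forward gives 2041-05-26.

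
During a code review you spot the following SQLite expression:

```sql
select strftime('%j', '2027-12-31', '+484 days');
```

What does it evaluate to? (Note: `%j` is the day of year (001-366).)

First apply '+484 days': 2027-12-31 → 2029-04-28.
Day-of-year for 2029-04-28: days since 2029-01-01 inclusive = 118, zero-padded to 118.

118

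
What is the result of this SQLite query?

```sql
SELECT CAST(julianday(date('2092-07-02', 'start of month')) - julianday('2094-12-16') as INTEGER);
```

-898

`start of month` rewinds 2092-07-02 to 2092-07-01.
30 days remain in July 2092 after the 1st (31 − 1).
Full months from August 2092 through November 2094 contribute their day counts.
Then 16 days into December 2094.
Total: 30 + 31 + 30 + 31 + 30 + 31 + 31 + 28 + 31 + 30 + 31 + 30 + 31 + 31 + 30 + 31 + 30 + 31 + 31 + 28 + 31 + 30 + 31 + 30 + 31 + 31 + 30 + 31 + 30 + 16 = 898.
The subtraction is earlier − later, so the result is −898 → -898.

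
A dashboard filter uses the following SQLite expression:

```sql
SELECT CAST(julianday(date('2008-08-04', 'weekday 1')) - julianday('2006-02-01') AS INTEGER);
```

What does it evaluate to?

`weekday 1` advances to the next Monday; 2008-08-04 is already a Monday, so it stays at 2008-08-04.
27 days remain in February 2006 after the 1st (28 − 1).
Full months from March 2006 through July 2008 contribute their day counts.
Then 4 days into August 2008.
Total: 27 + 31 + 30 + 31 + 30 + 31 + 31 + 30 + 31 + 30 + 31 + 31 + 28 + 31 + 30 + 31 + 30 + 31 + 31 + 30 + 31 + 30 + 31 + 31 + 29 + 31 + 30 + 31 + 30 + 31 + 4 = 915.

915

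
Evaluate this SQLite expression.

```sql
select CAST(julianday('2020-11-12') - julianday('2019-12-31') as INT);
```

317

0 days remain in December 2019 after the 31st (31 − 31).
Full months from January 2020 through October 2020 contribute their day counts.
Then 12 days into November 2020.
Total: 0 + 31 + 29 + 31 + 30 + 31 + 30 + 31 + 31 + 30 + 31 + 12 = 317.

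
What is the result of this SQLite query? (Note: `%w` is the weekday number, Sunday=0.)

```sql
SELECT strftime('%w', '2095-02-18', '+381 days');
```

1

First apply '+381 days': 2095-02-18 → 2096-03-05.
2096-03-05 is a Monday; with Sunday=0 that is 1.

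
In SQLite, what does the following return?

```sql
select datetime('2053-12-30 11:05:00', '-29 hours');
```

-29 hours from 2053-12-30 11:05:00 is 2053-12-29 06:05:00 (crosses midnight).

2053-12-29 06:05:00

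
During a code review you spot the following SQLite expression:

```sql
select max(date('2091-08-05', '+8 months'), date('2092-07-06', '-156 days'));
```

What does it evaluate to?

2092-04-05

date('2091-08-05', '+8 months') → 2092-04-05.
date('2092-07-06', '-156 days') → 2092-02-01.
Later of the two is 2092-04-05.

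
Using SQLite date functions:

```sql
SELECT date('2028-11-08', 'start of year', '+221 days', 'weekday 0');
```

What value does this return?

`start of year` rewinds 2028-11-08 to 2028-01-01.
Applying '+221 days' to 2028-01-01: counting 221 days forward gives 2028-08-09.
`weekday 0` advances to the next Sunday; 2028-08-09 is a Wednesday, so it moves forward to 2028-08-13.

2028-08-13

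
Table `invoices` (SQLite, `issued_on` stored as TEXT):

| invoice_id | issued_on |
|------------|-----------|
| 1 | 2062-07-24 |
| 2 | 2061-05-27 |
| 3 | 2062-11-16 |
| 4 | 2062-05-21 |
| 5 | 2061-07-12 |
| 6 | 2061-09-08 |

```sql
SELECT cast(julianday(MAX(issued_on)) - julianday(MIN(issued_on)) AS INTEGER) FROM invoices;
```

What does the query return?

MIN = 2061-05-27, MAX = 2062-11-16.
4 days remain in May 2061 after the 27th (31 − 27).
Full months from June 2061 through October 2062 contribute their day counts.
Then 16 days into November 2062.
Total: 4 + 30 + 31 + 31 + 30 + 31 + 30 + 31 + 31 + 28 + 31 + 30 + 31 + 30 + 31 + 31 + 30 + 31 + 16 = 538.

538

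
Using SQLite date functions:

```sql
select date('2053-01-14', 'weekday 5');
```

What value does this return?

2053-01-17

`weekday 5` advances to the next Friday; 2053-01-14 is a Tuesday, so it moves forward to 2053-01-17.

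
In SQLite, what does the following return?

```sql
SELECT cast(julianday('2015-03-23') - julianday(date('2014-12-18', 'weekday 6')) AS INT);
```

93

`weekday 6` advances to the next Saturday; 2014-12-18 is a Thursday, so it moves forward to 2014-12-20.
11 days remain in December 2014 after the 20th (31 − 20).
January 2015: 31 days.
February 2015: 28 days.
Then 23 days into March 2015.
Total: 11 + 31 + 28 + 23 = 93.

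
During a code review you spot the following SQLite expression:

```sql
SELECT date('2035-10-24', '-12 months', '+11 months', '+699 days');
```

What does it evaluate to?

2037-08-23

Adding -12 months to 2035-10-24 gives 2034-10-24.
Adding +11 months to 2034-10-24 gives 2035-09-24.
Applying '+699 days' to 2035-09-24: counting 699 days forward gives 2037-08-23.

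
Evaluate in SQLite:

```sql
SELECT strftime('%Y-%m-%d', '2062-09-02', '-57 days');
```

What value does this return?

2062-07-07

First apply '-57 days': 2062-09-02 → 2062-07-07.
`%Y-%m-%d` extracts the ISO date: 2062-07-07.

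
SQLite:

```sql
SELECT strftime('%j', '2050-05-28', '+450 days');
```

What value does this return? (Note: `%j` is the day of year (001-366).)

233

First apply '+450 days': 2050-05-28 → 2051-08-21.
Day-of-year for 2051-08-21: days since 2051-01-01 inclusive = 233, zero-padded to 233.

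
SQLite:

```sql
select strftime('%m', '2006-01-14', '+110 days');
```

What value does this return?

First apply '+110 days': 2006-01-14 → 2006-05-04.
`%m` extracts the 2-digit month (01-12): 05.

05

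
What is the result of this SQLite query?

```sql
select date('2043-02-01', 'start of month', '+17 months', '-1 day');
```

2044-06-30

`start of month` rewinds 2043-02-01 to 2043-02-01.
Adding +17 months to 2043-02-01 gives 2044-07-01.
Going back 1 day from 2044-07-01 reaches 2044-06-30 (last day of June, 30 days).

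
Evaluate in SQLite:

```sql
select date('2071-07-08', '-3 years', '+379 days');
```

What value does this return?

Adding -3 years to 2071-07-08 gives 2068-07-08.
Applying '+379 days' to 2068-07-08: counting 379 days forward gives 2069-07-22.

2069-07-22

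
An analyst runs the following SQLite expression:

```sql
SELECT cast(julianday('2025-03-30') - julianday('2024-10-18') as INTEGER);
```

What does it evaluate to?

13 days remain in October 2024 after the 18th (31 − 18).
November 2024: 30 days.
December 2024: 31 days.
January 2025: 31 days.
February 2025: 28 days.
Then 30 days into March 2025.
Total: 13 + 30 + 31 + 31 + 28 + 30 = 163.

163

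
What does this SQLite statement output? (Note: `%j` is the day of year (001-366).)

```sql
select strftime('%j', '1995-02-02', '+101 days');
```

134

First apply '+101 days': 1995-02-02 → 1995-05-14.
Day-of-year for 1995-05-14: days since 1995-01-01 inclusive = 134, zero-padded to 134.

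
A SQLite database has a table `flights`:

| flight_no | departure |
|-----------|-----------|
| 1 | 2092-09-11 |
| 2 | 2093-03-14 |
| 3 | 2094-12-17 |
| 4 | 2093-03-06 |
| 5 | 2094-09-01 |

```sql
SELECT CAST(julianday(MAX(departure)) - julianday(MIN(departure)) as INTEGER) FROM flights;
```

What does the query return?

827

MIN = 2092-09-11, MAX = 2094-12-17.
19 days remain in September 2092 after the 11th (30 − 11).
Full months from October 2092 through November 2094 contribute their day counts.
Then 17 days into December 2094.
Total: 19 + 31 + 30 + 31 + 31 + 28 + 31 + 30 + 31 + 30 + 31 + 31 + 30 + 31 + 30 + 31 + 31 + 28 + 31 + 30 + 31 + 30 + 31 + 31 + 30 + 31 + 30 + 17 = 827.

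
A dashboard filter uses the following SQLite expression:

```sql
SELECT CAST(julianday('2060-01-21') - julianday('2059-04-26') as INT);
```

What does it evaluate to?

4 days remain in April 2059 after the 26th (30 − 26).
Full months from May 2059 through December 2059 contribute their day counts.
Then 21 days into January 2060.
Total: 4 + 31 + 30 + 31 + 31 + 30 + 31 + 30 + 31 + 21 = 270.

270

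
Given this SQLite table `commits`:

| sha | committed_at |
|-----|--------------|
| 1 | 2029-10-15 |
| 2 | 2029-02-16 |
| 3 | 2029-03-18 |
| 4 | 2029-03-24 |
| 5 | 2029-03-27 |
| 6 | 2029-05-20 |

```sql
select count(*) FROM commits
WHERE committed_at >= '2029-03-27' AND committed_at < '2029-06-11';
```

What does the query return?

2

Rows in [2029-03-27, 2029-06-11): 2029-03-27, 2029-05-20 → 2 rows.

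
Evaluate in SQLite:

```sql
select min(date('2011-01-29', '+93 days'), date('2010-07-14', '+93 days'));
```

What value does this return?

date('2011-01-29', '+93 days') → 2011-05-02.
date('2010-07-14', '+93 days') → 2010-10-15.
Earlier of the two is 2010-10-15.

2010-10-15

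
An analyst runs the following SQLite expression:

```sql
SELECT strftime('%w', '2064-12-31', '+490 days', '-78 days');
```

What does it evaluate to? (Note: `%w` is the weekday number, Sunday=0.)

2

First apply '+490 days', '-78 days': 2064-12-31 → 2066-02-16.
2066-02-16 is a Tuesday; with Sunday=0 that is 2.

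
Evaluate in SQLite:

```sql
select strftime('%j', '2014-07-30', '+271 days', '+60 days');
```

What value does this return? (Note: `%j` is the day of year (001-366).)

First apply '+271 days', '+60 days': 2014-07-30 → 2015-06-26.
Day-of-year for 2015-06-26: days since 2015-01-01 inclusive = 177, zero-padded to 177.

177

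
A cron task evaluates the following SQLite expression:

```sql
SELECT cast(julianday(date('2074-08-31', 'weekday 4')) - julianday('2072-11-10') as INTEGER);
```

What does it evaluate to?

665

`weekday 4` advances to the next Thursday; 2074-08-31 is a Friday, so it moves forward to 2074-09-06.
20 days remain in November 2072 after the 10th (30 − 10).
Full months from December 2072 through August 2074 contribute their day counts.
Then 6 days into September 2074.
Total: 20 + 31 + 31 + 28 + 31 + 30 + 31 + 30 + 31 + 31 + 30 + 31 + 30 + 31 + 31 + 28 + 31 + 30 + 31 + 30 + 31 + 31 + 6 = 665.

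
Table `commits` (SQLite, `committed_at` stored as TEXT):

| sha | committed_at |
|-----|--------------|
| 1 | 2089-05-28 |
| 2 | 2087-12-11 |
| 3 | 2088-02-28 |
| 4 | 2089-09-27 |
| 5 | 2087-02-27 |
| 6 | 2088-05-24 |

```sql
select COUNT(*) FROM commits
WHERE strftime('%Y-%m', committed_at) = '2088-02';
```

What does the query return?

1

Rows with year-month 2088-02: 2088-02-28 → 1.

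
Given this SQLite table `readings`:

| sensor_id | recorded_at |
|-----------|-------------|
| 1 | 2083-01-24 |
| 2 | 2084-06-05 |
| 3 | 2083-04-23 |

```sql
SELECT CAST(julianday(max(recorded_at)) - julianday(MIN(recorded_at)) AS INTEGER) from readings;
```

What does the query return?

498

MIN = 2083-01-24, MAX = 2084-06-05.
7 days remain in January 2083 after the 24th (31 − 24).
Full months from February 2083 through May 2084 contribute their day counts.
Then 5 days into June 2084.
Total: 7 + 28 + 31 + 30 + 31 + 30 + 31 + 31 + 30 + 31 + 30 + 31 + 31 + 29 + 31 + 30 + 31 + 5 = 498.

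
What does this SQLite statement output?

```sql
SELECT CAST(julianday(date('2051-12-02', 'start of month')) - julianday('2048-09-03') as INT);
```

1184

`start of month` rewinds 2051-12-02 to 2051-12-01.
27 days remain in September 2048 after the 3rd (30 − 3).
Full months from October 2048 through November 2051 contribute their day counts.
Then 1 day into December 2051.
Total: 27 + 31 + 30 + 31 + 31 + 28 + 31 + 30 + 31 + 30 + 31 + 31 + 30 + 31 + 30 + 31 + 31 + 28 + 31 + 30 + 31 + 30 + 31 + 31 + 30 + 31 + 30 + 31 + 31 + 28 + 31 + 30 + 31 + 30 + 31 + 31 + 30 + 31 + 30 + 1 = 1184.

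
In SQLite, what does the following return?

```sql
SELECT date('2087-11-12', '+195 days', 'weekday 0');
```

2088-05-30

Applying '+195 days' to 2087-11-12: counting 195 days forward gives 2088-05-25.
`weekday 0` advances to the next Sunday; 2088-05-25 is a Tuesday, so it moves forward to 2088-05-30.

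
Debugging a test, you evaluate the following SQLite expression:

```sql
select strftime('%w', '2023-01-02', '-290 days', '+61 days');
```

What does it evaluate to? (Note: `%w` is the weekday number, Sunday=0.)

3

First apply '-290 days', '+61 days': 2023-01-02 → 2022-05-18.
2022-05-18 is a Wednesday; with Sunday=0 that is 3.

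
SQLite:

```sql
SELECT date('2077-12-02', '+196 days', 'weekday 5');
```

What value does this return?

Applying '+196 days' to 2077-12-02: counting 196 days forward gives 2078-06-16.
`weekday 5` advances to the next Friday; 2078-06-16 is a Thursday, so it moves forward to 2078-06-17.

2078-06-17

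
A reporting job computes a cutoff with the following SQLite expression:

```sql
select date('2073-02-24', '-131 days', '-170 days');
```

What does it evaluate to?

2072-04-29

Applying '-131 days' to 2073-02-24: counting 131 days back gives 2072-10-16.
Applying '-170 days' to 2072-10-16: counting 170 days back gives 2072-04-29.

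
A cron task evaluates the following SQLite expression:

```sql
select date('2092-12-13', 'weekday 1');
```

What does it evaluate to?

2092-12-15

`weekday 1` advances to the next Monday; 2092-12-13 is a Saturday, so it moves forward to 2092-12-15.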